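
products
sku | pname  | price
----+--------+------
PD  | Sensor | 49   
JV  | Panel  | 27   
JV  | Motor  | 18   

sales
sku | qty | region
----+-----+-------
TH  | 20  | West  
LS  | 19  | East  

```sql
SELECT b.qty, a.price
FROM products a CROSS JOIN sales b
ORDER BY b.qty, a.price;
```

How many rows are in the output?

CROSS JOIN pairs every row of `products` with every row of `sales`: 3 × 2 = 6 rows.

6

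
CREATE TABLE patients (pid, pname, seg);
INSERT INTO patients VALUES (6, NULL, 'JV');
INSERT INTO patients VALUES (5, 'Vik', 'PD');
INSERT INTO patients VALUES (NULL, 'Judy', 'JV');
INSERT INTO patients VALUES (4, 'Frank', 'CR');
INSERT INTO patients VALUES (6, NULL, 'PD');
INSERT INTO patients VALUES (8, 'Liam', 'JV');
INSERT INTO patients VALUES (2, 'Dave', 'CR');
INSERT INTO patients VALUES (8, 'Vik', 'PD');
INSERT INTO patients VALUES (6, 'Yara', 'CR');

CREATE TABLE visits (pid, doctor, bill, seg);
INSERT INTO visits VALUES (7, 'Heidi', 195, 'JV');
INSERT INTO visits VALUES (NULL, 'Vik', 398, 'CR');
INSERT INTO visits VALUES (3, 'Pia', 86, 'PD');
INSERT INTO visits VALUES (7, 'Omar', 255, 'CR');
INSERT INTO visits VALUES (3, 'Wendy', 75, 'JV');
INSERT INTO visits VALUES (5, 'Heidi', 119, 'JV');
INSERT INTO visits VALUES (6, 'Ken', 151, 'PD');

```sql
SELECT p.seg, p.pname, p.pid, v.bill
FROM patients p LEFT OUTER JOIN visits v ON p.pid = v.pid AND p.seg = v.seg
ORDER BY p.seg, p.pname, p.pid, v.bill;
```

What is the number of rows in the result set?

LEFT JOIN keeps every row from `patients`; unmatched rows get NULL for `visits`'s columns.
Matching on p.pid = v.pid AND p.seg = v.seg. A NULL in a compared column never satisfies the condition.
Matched pairs: 1; unmatched p rows kept: 8.
Total: 1 matched + 8 padded = 9 rows.

9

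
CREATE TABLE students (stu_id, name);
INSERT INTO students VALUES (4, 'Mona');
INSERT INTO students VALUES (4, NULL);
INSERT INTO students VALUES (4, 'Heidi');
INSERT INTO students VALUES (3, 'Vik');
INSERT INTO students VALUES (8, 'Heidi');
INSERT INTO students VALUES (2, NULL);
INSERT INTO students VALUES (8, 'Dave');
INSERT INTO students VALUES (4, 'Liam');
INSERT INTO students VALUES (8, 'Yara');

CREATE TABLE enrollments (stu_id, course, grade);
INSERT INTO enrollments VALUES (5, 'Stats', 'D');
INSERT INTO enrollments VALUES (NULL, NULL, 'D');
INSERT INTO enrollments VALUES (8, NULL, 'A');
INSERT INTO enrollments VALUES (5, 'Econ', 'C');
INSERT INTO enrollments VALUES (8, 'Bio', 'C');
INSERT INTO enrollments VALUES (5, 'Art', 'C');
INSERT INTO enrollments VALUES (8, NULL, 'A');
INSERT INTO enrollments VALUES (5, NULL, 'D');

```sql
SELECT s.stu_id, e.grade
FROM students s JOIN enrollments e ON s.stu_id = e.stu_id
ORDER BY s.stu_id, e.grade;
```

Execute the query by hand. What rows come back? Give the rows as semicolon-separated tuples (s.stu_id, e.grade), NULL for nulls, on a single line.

(8, A); (8, A); (8, A); (8, A); (8, A); (8, A); (8, C); (8, C); (8, C)

INNER JOIN keeps only pairs where the ON condition holds.
Matching on s.stu_id = e.stu_id. A NULL in a compared column never satisfies the condition.
- s[0] stu_id=4 → no match; dropped.
- s[1] stu_id=4 → no match; dropped.
- s[2] stu_id=4 → no match; dropped.
- s[3] stu_id=3 → no match; dropped.
- s[4] stu_id=8 → 3 match(es) in e → 3 row(s).
- s[5] stu_id=2 → no match; dropped.
- s[6] stu_id=8 → 3 match(es) in e → 3 row(s).
- s[7] stu_id=4 → no match; dropped.
- s[8] stu_id=8 → 3 match(es) in e → 3 row(s).
After projecting and ordering:
s.stu_id | e.grade
8 | A
8 | A
8 | A
8 | A
8 | A
8 | A
8 | C
8 | C
8 | C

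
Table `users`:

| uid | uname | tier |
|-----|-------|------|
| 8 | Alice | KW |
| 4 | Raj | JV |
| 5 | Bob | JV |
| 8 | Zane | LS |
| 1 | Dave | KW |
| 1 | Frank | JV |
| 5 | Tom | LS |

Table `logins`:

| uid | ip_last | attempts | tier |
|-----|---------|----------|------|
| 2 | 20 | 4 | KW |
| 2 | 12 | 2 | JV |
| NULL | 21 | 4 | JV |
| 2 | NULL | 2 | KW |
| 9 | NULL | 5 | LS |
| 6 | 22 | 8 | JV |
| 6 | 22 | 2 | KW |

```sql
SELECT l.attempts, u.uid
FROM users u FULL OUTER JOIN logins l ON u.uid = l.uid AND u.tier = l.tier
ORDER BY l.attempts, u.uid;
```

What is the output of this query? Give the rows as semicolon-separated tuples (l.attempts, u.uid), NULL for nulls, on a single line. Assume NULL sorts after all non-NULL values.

FULL OUTER JOIN keeps every row from both sides; unmatched rows get NULL for the other side's columns.
Matching on u.uid = l.uid AND u.tier = l.tier. A NULL in a compared column never satisfies the condition.
- u row (uid=8, tier=KW): no match → kept, l columns NULL.
- u row (uid=4, tier=JV): no match → kept, l columns NULL.
- u row (uid=5, tier=JV): no match → kept, l columns NULL.
- u row (uid=8, tier=LS): no match → kept, l columns NULL.
- u row (uid=1, tier=KW): no match → kept, l columns NULL.
- u row (uid=1, tier=JV): no match → kept, l columns NULL.
- u row (uid=5, tier=LS): no match → kept, l columns NULL.
- 7 row(s) from l found no u partner → padded with NULL.

(2, NULL); (2, NULL); (2, NULL); (4, NULL); (4, NULL); (5, NULL); (8, NULL); (NULL, 1); (NULL, 1); (NULL, 4); (NULL, 5); (NULL, 5); (NULL, 8); (NULL, 8)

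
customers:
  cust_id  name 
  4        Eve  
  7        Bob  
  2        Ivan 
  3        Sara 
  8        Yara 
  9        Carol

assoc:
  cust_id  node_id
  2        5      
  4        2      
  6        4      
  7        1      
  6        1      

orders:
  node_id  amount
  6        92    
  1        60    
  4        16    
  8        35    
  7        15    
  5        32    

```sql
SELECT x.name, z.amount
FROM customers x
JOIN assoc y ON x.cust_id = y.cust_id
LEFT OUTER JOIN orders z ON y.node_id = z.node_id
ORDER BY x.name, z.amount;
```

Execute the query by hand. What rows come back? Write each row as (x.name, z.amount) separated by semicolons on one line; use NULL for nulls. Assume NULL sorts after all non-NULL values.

(Bob, 60); (Eve, NULL); (Ivan, 32)

Step 1 — x INNER JOIN y on cust_id → 3 row(s).
Then LEFT JOIN `orders z` on node_id: each of those 3 rows is kept; rows whose y.node_id has no match in z get NULL for z's columns.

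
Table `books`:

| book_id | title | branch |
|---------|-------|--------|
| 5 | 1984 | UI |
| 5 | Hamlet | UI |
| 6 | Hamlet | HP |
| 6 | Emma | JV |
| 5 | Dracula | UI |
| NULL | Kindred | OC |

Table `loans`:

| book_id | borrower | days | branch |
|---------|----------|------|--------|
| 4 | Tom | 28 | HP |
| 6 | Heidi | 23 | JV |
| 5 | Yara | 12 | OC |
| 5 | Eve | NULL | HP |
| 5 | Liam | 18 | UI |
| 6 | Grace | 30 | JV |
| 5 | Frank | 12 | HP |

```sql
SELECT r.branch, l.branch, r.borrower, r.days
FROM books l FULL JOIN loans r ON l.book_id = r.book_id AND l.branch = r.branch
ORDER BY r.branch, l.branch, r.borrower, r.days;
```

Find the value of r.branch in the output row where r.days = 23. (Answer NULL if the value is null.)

FULL OUTER JOIN keeps every row from both sides; unmatched rows get NULL for the other side's columns.
Matching on l.book_id = r.book_id AND l.branch = r.branch. A NULL in a compared column never satisfies the condition.
- l (book_id=5, branch=UI) pairs with 1 row(s) of r.
- l (book_id=5, branch=UI) pairs with 1 row(s) of r.
- l (book_id=6, branch=HP) has no partner → padded with NULL.
- l (book_id=6, branch=JV) pairs with 2 row(s) of r.
- l (book_id=5, branch=UI) pairs with 1 row(s) of r.
- l (book_id=NULL, branch=OC) has no partner → padded with NULL.
- 4 r row(s) had no l match → kept, l columns NULL.

JV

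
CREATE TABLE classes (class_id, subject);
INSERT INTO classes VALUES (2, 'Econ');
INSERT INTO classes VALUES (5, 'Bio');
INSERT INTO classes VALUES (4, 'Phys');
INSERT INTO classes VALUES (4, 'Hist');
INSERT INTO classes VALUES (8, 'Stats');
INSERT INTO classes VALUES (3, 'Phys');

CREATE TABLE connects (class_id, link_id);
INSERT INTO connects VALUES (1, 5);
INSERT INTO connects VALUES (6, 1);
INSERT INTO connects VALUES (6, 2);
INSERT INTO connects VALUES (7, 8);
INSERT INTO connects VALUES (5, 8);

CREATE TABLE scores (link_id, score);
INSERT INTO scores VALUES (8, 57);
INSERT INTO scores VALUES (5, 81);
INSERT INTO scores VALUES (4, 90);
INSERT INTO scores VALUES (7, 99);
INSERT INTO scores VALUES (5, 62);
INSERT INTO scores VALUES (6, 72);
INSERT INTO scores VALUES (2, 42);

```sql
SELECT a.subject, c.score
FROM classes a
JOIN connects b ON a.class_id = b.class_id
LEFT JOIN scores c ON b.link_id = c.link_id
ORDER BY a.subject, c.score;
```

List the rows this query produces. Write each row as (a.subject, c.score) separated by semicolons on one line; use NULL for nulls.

(Bio, 57)

Evaluate left to right. First `classes a INNER JOIN connects b` on class_id: 1 row(s).
Then LEFT JOIN `scores c` on link_id: each of those 1 rows is kept; rows whose b.link_id has no match in c get NULL for c's columns.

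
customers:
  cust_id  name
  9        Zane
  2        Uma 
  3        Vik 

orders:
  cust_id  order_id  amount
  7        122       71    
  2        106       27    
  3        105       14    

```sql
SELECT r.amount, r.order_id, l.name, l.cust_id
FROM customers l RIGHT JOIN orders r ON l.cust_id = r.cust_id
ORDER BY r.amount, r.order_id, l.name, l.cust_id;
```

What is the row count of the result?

RIGHT JOIN keeps every row from `orders`; unmatched rows get NULL for `customers`'s columns.
Matching on l.cust_id = r.cust_id.
- l (cust_id=9) has no partner in r.
- l (cust_id=2) pairs with 1 row(s) of r.
- l (cust_id=3) pairs with 1 row(s) of r.
- plus 1 unmatched r row(s), each kept with NULL l columns.
Total: 2 matched + 1 padded = 3 rows.

3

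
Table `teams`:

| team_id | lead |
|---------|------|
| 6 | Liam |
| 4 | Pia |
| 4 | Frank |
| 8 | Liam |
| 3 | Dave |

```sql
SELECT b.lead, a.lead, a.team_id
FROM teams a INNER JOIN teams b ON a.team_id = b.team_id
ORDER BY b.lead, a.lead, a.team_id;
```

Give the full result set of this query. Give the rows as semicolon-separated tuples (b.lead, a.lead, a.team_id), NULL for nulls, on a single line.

INNER JOIN keeps only pairs where the ON condition holds.
Matching on a.team_id = b.team_id.
Matched pairs: 7.

(Dave, Dave, 3); (Frank, Frank, 4); (Frank, Pia, 4); (Liam, Liam, 6); (Liam, Liam, 8); (Pia, Frank, 4); (Pia, Pia, 4)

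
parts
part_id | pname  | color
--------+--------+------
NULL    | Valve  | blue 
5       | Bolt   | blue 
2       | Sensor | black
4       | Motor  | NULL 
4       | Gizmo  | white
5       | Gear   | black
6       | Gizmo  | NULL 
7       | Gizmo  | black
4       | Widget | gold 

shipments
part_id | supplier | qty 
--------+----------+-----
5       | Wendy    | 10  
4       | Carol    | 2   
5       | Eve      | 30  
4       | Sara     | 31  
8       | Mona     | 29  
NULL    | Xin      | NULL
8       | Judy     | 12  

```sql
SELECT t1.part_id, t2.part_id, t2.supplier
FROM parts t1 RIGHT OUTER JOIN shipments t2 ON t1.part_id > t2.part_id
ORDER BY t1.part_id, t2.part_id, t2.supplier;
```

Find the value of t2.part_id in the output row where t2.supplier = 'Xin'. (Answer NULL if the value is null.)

NULL

RIGHT JOIN keeps every row from `shipments`; unmatched rows get NULL for `parts`'s columns.
Matching on t1.part_id > t2.part_id. A NULL in a compared column never satisfies the condition.
- part_id=NULL: no matching t2 row.
- part_id=5: 2 matching t2 row(s), so 2 row(s) emitted.
- part_id=2: no matching t2 row.
- part_id=4: no matching t2 row.
- part_id=4: no matching t2 row.
- part_id=5: 2 matching t2 row(s), so 2 row(s) emitted.
- part_id=6: 4 matching t2 row(s), so 4 row(s) emitted.
- part_id=7: 4 matching t2 row(s), so 4 row(s) emitted.
- part_id=4: no matching t2 row.
- 3 t2 row(s) had no t1 match → kept, t1 columns NULL.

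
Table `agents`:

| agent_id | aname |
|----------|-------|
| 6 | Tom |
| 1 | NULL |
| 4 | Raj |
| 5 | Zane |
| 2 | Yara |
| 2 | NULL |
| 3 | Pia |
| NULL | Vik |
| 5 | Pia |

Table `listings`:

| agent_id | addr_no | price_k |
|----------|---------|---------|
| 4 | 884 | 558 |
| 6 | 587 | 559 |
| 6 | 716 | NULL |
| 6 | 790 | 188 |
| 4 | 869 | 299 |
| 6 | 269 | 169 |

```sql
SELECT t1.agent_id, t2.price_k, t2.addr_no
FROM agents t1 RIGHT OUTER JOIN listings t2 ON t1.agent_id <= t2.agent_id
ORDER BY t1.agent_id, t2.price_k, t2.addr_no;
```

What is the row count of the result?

RIGHT JOIN keeps every row from `listings`; unmatched rows get NULL for `agents`'s columns.
Matching on t1.agent_id <= t2.agent_id. A NULL in a compared column never satisfies the condition.
- t1 (agent_id=6) pairs with 4 row(s) of t2.
- t1 (agent_id=1) pairs with 6 row(s) of t2.
- t1 (agent_id=4) pairs with 6 row(s) of t2.
- t1 (agent_id=5) pairs with 4 row(s) of t2.
- t1 (agent_id=2) pairs with 6 row(s) of t2.
- t1 (agent_id=2) pairs with 6 row(s) of t2.
- t1 (agent_id=3) pairs with 6 row(s) of t2.
- t1 (agent_id=NULL) has no partner in t2.
- t1 (agent_id=5) pairs with 4 row(s) of t2.
- every t2 row matched at least one t1 row.
Total: 42 rows.

42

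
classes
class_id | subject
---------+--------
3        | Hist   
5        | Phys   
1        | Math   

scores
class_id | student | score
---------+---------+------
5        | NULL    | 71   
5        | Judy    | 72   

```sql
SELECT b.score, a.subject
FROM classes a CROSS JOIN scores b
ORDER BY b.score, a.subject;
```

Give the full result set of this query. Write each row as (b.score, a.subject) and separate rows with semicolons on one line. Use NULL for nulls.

CROSS JOIN pairs every row of `classes` with every row of `scores`: 3 × 2 = 6 rows.

(71, Hist); (71, Math); (71, Phys); (72, Hist); (72, Math); (72, Phys)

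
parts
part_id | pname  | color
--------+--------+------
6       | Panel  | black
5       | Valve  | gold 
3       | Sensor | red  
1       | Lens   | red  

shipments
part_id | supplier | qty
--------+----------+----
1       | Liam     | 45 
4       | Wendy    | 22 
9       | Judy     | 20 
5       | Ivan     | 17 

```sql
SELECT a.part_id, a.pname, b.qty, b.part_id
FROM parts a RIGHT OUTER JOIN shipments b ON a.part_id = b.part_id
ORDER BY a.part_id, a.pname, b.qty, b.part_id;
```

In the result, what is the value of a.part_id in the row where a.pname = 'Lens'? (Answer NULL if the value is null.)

1

RIGHT JOIN keeps every row from `shipments`; unmatched rows get NULL for `parts`'s columns.
Matching on a.part_id = b.part_id.
- a (part_id=6) has no partner in b.
- a (part_id=5) pairs with 1 row(s) of b.
- a (part_id=3) has no partner in b.
- a (part_id=1) pairs with 1 row(s) of b.
- 2 b row(s) had no a match → kept, a columns NULL.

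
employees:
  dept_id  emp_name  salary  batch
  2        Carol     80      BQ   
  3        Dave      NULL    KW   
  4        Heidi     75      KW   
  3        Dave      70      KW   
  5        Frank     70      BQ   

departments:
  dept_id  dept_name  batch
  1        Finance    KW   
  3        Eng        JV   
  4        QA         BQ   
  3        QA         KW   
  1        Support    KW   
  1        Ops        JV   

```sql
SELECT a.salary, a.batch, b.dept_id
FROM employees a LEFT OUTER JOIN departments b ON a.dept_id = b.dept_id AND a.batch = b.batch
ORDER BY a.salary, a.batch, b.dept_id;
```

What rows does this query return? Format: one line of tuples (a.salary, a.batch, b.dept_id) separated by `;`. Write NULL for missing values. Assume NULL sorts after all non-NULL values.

(70, BQ, NULL); (70, KW, 3); (75, KW, NULL); (80, BQ, NULL); (NULL, KW, 3)

LEFT JOIN keeps every row from `employees`; unmatched rows get NULL for `departments`'s columns.
Matching on a.dept_id = b.dept_id AND a.batch = b.batch.
Matched pairs: 2; unmatched a rows kept: 3.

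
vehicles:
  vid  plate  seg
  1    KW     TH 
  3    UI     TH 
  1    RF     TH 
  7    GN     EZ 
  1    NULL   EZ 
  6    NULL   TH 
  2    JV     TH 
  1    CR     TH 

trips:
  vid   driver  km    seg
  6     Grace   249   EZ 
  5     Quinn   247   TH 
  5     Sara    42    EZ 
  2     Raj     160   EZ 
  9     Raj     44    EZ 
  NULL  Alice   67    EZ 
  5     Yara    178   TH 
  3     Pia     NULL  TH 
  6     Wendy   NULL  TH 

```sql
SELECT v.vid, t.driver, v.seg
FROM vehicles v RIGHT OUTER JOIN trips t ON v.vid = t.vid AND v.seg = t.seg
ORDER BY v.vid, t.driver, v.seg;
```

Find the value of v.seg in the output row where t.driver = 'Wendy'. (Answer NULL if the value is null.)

TH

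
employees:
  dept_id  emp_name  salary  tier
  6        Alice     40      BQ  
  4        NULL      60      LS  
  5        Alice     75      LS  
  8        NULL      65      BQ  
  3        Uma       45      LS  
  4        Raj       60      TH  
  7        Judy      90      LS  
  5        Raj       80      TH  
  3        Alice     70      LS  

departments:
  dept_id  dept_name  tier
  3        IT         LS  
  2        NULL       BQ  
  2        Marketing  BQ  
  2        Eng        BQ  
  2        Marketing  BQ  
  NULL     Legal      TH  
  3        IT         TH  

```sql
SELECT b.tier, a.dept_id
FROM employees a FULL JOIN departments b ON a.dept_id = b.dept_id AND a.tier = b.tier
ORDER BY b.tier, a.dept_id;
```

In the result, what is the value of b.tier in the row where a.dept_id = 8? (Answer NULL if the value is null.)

NULL

FULL OUTER JOIN keeps every row from both sides; unmatched rows get NULL for the other side's columns.
Matching on a.dept_id = b.dept_id AND a.tier = b.tier. A NULL in a compared column never satisfies the condition.
Matched pairs: 2; unmatched a rows kept: 7; unmatched b rows kept: 6.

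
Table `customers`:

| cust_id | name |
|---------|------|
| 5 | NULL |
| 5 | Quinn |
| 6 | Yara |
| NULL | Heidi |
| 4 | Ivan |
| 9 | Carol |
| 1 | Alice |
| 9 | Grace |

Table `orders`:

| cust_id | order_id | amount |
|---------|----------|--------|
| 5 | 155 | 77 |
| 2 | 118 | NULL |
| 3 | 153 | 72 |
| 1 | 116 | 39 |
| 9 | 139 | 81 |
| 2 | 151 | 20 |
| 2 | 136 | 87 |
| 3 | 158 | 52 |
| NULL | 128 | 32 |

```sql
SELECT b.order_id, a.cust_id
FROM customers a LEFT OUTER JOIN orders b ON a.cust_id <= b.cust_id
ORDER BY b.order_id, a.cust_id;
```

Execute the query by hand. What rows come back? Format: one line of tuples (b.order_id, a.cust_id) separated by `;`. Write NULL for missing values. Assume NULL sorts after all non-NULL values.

(116, 1); (118, 1); (136, 1); (139, 1); (139, 4); (139, 5); (139, 5); (139, 6); (139, 9); (139, 9); (151, 1); (153, 1); (155, 1); (155, 4); (155, 5); (155, 5); (158, 1); (NULL, NULL)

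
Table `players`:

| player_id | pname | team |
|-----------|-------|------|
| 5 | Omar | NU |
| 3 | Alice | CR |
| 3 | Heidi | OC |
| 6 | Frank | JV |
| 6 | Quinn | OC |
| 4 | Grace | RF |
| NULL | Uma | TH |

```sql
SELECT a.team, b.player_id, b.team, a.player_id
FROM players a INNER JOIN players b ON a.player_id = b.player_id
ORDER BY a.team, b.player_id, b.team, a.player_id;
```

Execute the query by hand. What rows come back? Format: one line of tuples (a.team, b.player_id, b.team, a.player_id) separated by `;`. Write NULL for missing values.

(CR, 3, CR, 3); (CR, 3, OC, 3); (JV, 6, JV, 6); (JV, 6, OC, 6); (NU, 5, NU, 5); (OC, 3, CR, 3); (OC, 3, OC, 3); (OC, 6, JV, 6); (OC, 6, OC, 6); (RF, 4, RF, 4)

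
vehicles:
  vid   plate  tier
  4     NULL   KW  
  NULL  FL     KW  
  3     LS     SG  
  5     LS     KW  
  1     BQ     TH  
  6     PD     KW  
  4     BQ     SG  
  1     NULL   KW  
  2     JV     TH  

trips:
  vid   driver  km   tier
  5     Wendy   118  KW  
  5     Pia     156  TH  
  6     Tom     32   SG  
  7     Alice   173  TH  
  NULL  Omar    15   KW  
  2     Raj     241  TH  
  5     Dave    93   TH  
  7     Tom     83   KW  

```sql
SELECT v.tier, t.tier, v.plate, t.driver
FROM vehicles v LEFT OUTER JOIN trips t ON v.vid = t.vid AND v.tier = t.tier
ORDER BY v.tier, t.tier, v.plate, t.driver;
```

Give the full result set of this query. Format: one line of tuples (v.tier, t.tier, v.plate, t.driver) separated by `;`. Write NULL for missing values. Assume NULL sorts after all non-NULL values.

LEFT JOIN keeps every row from `vehicles`; unmatched rows get NULL for `trips`'s columns.
Matching on v.vid = t.vid AND v.tier = t.tier. A NULL in a compared column never satisfies the condition.
- v[0] vid=4, tier=KW → no match; kept with NULLs on the t side.
- v[1] vid=NULL, tier=KW → no match; kept with NULLs on the t side.
- v[2] vid=3, tier=SG → no match; kept with NULLs on the t side.
- v[3] vid=5, tier=KW → 1 match(es) in t → 1 row(s).
- v[4] vid=1, tier=TH → no match; kept with NULLs on the t side.
- v[5] vid=6, tier=KW → no match; kept with NULLs on the t side.
- v[6] vid=4, tier=SG → no match; kept with NULLs on the t side.
- v[7] vid=1, tier=KW → no match; kept with NULLs on the t side.
- v[8] vid=2, tier=TH → 1 match(es) in t → 1 row(s).
After projecting and ordering:
v.tier | t.tier | v.plate | t.driver
KW | KW | LS | Wendy
KW | NULL | FL | NULL
KW | NULL | PD | NULL
KW | NULL | NULL | NULL
KW | NULL | NULL | NULL
SG | NULL | BQ | NULL
SG | NULL | LS | NULL
TH | TH | JV | Raj
TH | NULL | BQ | NULL

(KW, KW, LS, Wendy); (KW, NULL, FL, NULL); (KW, NULL, PD, NULL); (KW, NULL, NULL, NULL); (KW, NULL, NULL, NULL); (SG, NULL, BQ, NULL); (SG, NULL, LS, NULL); (TH, TH, JV, Raj); (TH, NULL, BQ, NULL)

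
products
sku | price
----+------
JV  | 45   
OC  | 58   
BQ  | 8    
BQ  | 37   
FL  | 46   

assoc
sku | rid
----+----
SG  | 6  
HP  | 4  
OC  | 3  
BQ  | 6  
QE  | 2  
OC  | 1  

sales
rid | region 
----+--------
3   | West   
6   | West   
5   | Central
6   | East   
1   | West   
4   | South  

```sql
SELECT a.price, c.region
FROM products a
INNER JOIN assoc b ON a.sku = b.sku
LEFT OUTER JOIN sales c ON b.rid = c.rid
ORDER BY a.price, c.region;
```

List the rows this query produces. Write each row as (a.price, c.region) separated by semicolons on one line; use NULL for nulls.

(8, East); (8, West); (37, East); (37, West); (58, West); (58, West)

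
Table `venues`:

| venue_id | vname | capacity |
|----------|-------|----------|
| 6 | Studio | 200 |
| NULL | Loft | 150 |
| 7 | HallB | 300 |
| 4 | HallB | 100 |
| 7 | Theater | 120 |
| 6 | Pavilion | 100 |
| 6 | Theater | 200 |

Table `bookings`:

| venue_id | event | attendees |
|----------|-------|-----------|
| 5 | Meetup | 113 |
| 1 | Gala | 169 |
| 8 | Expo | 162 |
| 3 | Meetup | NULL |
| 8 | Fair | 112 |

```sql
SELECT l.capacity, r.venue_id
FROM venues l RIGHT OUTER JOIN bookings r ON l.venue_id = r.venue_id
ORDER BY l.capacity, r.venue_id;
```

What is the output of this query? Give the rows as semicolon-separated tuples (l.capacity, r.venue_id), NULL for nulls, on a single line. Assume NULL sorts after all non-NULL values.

RIGHT JOIN keeps every row from `bookings`; unmatched rows get NULL for `venues`'s columns.
Matching on l.venue_id = r.venue_id. A NULL in a compared column never satisfies the condition.
Matched pairs: 0; unmatched r rows kept: 5.

(NULL, 1); (NULL, 3); (NULL, 5); (NULL, 8); (NULL, 8)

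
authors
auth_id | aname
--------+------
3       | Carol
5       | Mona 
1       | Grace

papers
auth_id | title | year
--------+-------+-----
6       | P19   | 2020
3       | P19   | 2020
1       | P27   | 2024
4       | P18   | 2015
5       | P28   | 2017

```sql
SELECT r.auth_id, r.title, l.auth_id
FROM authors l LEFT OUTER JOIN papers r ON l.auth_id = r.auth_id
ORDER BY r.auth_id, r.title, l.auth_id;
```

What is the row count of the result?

LEFT JOIN keeps every row from `authors`; unmatched rows get NULL for `papers`'s columns.
Matching on l.auth_id = r.auth_id.
- auth_id=3: 1 matching r row(s), so 1 row(s) emitted.
- auth_id=5: 1 matching r row(s), so 1 row(s) emitted.
- auth_id=1: 1 matching r row(s), so 1 row(s) emitted.
Total: 3 rows.

3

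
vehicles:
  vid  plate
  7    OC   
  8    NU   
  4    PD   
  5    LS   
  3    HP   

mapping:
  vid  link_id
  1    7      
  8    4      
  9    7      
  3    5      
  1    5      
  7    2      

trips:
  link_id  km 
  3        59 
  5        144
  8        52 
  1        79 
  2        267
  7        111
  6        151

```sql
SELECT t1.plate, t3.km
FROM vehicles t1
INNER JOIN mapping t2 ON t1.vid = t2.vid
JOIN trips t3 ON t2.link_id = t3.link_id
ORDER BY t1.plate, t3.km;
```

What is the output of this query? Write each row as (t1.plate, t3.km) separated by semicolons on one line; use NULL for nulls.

Evaluate left to right. First `vehicles t1 INNER JOIN mapping t2` on vid: 3 row(s).
Then INNER JOIN `trips t3` on link_id: keep only rows whose t2.link_id appears in t3.

(HP, 144); (OC, 267)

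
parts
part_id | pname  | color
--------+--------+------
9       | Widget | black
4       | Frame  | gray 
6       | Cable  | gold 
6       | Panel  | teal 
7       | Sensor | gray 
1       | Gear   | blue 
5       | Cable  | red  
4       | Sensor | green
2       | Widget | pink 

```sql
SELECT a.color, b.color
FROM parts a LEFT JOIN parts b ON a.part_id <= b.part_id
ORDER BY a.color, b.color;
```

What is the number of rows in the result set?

LEFT JOIN keeps every row from `parts a`; unmatched rows get NULL for `parts b`'s columns.
Matching on a.part_id <= b.part_id.
Matched pairs: 47; unmatched a rows kept: 0.
Total: 47 rows.

47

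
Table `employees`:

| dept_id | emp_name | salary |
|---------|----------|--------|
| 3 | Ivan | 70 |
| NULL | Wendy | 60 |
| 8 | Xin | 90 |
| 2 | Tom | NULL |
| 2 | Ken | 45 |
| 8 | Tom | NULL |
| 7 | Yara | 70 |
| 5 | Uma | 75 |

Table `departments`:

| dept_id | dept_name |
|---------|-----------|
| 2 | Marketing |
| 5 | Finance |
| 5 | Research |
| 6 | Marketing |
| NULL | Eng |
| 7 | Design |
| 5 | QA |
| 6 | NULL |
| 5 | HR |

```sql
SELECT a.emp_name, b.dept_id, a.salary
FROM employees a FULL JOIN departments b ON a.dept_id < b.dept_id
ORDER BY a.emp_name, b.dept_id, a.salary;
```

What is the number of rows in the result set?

FULL OUTER JOIN keeps every row from both sides; unmatched rows get NULL for the other side's columns.
Matching on a.dept_id < b.dept_id. A NULL in a compared column never satisfies the condition.
Matched pairs: 24; unmatched a rows kept: 4; unmatched b rows kept: 2.
Total: 24 matched + 6 padded = 30 rows.

30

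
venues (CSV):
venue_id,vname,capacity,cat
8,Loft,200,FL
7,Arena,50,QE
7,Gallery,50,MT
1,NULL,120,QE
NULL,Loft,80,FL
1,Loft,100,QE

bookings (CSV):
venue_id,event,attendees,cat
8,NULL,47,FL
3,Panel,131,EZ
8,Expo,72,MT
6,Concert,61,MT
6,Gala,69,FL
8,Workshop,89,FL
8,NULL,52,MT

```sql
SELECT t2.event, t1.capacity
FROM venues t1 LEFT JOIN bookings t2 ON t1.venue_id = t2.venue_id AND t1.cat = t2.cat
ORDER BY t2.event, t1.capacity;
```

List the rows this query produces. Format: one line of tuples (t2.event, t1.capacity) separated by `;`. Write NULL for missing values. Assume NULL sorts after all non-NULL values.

(Workshop, 200); (NULL, 50); (NULL, 50); (NULL, 80); (NULL, 100); (NULL, 120); (NULL, 200)

LEFT JOIN keeps every row from `venues`; unmatched rows get NULL for `bookings`'s columns.
Matching on t1.venue_id = t2.venue_id AND t1.cat = t2.cat. A NULL in a compared column never satisfies the condition.
- t1 row (venue_id=8, cat=FL): matches 2 t2 row(s) → 2 output row(s).
- t1 row (venue_id=7, cat=QE): no match → kept, t2 columns NULL.
- t1 row (venue_id=7, cat=MT): no match → kept, t2 columns NULL.
- t1 row (venue_id=1, cat=QE): no match → kept, t2 columns NULL.
- t1 row (venue_id=NULL, cat=FL): no match → kept, t2 columns NULL.
- t1 row (venue_id=1, cat=QE): no match → kept, t2 columns NULL.
After projecting and ordering:
t2.event | t1.capacity
Workshop | 200
NULL | 50
NULL | 50
NULL | 80
NULL | 100
NULL | 120
NULL | 200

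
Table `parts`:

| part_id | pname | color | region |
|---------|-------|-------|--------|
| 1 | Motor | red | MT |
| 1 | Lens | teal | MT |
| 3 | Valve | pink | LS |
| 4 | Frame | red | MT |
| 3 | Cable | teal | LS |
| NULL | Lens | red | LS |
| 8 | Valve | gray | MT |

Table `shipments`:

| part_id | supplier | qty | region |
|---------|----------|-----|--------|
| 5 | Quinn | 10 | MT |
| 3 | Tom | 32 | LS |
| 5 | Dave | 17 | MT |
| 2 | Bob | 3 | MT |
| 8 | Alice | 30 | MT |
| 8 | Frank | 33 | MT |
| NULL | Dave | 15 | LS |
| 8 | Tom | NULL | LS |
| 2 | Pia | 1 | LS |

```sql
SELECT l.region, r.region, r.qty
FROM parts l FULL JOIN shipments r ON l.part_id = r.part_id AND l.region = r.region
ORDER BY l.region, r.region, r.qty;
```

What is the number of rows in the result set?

FULL OUTER JOIN keeps every row from both sides; unmatched rows get NULL for the other side's columns.
Matching on l.part_id = r.part_id AND l.region = r.region. A NULL in a compared column never satisfies the condition.
- part_id=1, region=MT: no r row matches, row kept with r columns NULL.
- part_id=1, region=MT: no r row matches, row kept with r columns NULL.
- part_id=3, region=LS: 1 matching r row(s), so 1 row(s) emitted.
- part_id=4, region=MT: no r row matches, row kept with r columns NULL.
- part_id=3, region=LS: 1 matching r row(s), so 1 row(s) emitted.
- part_id=NULL, region=LS: no r row matches, row kept with r columns NULL.
- part_id=8, region=MT: 2 matching r row(s), so 2 row(s) emitted.
- 6 row(s) from r found no l partner → padded with NULL.
Total: 4 matched + 10 padded = 14 rows.

14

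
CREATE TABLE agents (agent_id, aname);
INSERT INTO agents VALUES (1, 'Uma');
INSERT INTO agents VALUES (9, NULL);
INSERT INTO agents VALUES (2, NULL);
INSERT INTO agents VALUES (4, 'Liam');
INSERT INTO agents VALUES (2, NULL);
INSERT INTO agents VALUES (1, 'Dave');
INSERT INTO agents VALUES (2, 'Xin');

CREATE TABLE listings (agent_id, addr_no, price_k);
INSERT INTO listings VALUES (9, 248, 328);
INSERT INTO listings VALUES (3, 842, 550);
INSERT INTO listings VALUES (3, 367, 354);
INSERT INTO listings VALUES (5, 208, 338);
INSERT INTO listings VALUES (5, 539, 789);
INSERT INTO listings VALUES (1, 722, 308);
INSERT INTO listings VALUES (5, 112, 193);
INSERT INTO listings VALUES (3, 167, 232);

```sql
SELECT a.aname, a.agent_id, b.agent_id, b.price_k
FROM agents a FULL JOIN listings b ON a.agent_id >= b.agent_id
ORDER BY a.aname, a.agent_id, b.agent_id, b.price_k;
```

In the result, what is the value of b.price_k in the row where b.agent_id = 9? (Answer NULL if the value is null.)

328

FULL OUTER JOIN keeps every row from both sides; unmatched rows get NULL for the other side's columns.
Matching on a.agent_id >= b.agent_id.
- a row (agent_id=1): matches 1 b row(s) → 1 output row(s).
- a row (agent_id=9): matches 8 b row(s) → 8 output row(s).
- a row (agent_id=2): matches 1 b row(s) → 1 output row(s).
- a row (agent_id=4): matches 4 b row(s) → 4 output row(s).
- a row (agent_id=2): matches 1 b row(s) → 1 output row(s).
- a row (agent_id=1): matches 1 b row(s) → 1 output row(s).
- a row (agent_id=2): matches 1 b row(s) → 1 output row(s).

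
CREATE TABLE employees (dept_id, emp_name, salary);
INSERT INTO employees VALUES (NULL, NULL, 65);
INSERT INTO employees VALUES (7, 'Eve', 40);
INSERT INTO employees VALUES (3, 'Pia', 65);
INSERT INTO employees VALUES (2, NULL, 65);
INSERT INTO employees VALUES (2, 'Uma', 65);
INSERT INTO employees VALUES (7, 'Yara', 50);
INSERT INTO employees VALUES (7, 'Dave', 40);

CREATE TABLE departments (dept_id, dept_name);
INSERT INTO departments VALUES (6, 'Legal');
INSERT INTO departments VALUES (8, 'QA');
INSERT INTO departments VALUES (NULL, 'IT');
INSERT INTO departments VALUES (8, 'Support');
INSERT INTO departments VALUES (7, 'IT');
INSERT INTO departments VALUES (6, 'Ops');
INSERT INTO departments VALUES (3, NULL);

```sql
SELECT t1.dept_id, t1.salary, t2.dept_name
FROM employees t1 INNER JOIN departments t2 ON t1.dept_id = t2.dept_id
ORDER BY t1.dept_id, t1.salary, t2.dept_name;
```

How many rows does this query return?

INNER JOIN keeps only pairs where the ON condition holds.
Matching on t1.dept_id = t2.dept_id. A NULL in a compared column never satisfies the condition.
- t1 row (dept_id=NULL): no match → dropped.
- t1 row (dept_id=7): matches 1 t2 row(s) → 1 output row(s).
- t1 row (dept_id=3): matches 1 t2 row(s) → 1 output row(s).
- t1 row (dept_id=2): no match → dropped.
- t1 row (dept_id=2): no match → dropped.
- t1 row (dept_id=7): matches 1 t2 row(s) → 1 output row(s).
- t1 row (dept_id=7): matches 1 t2 row(s) → 1 output row(s).
Total: 4 rows.

4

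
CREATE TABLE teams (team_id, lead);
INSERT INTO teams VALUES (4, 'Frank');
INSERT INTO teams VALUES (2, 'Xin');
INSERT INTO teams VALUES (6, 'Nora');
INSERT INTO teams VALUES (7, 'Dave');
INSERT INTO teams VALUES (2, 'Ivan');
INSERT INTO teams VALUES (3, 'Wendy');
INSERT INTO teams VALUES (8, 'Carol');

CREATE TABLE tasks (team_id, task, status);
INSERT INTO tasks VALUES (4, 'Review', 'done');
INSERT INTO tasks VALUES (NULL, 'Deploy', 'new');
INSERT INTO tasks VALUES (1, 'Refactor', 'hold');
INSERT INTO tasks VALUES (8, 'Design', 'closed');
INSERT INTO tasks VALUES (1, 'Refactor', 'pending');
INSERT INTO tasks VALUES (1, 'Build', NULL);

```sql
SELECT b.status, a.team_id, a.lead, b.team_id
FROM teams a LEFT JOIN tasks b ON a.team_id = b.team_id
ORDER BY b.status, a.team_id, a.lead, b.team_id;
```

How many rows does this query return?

LEFT JOIN keeps every row from `teams`; unmatched rows get NULL for `tasks`'s columns.
Matching on a.team_id = b.team_id. A NULL in a compared column never satisfies the condition.
- a row (team_id=4): matches 1 b row(s) → 1 output row(s).
- a row (team_id=2): no match → kept, b columns NULL.
- a row (team_id=6): no match → kept, b columns NULL.
- a row (team_id=7): no match → kept, b columns NULL.
- a row (team_id=2): no match → kept, b columns NULL.
- a row (team_id=3): no match → kept, b columns NULL.
- a row (team_id=8): matches 1 b row(s) → 1 output row(s).
Total: 2 matched + 5 padded = 7 rows.

7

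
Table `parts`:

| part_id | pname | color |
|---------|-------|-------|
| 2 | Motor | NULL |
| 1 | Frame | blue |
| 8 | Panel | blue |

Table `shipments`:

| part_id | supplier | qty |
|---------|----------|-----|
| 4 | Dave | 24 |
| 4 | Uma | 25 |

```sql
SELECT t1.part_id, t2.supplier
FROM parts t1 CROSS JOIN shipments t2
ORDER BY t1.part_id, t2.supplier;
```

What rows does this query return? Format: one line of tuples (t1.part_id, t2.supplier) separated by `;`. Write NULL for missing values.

CROSS JOIN pairs every row of `parts` with every row of `shipments`: 3 × 2 = 6 rows.
After projecting and ordering:
t1.part_id | t2.supplier
1 | Dave
1 | Uma
2 | Dave
2 | Uma
8 | Dave
8 | Uma

(1, Dave); (1, Uma); (2, Dave); (2, Uma); (8, Dave); (8, Uma)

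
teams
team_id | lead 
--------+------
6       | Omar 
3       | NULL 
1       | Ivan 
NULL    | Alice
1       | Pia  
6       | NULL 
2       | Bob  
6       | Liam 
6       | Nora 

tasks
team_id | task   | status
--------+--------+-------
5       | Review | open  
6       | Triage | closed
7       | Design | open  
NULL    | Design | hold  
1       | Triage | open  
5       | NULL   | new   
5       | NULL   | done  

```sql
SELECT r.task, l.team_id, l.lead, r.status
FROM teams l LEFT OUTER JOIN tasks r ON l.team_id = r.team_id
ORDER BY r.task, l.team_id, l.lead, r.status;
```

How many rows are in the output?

9

LEFT JOIN keeps every row from `teams`; unmatched rows get NULL for `tasks`'s columns.
Matching on l.team_id = r.team_id. A NULL in a compared column never satisfies the condition.
Matched pairs: 6; unmatched l rows kept: 3.
Total: 6 matched + 3 padded = 9 rows.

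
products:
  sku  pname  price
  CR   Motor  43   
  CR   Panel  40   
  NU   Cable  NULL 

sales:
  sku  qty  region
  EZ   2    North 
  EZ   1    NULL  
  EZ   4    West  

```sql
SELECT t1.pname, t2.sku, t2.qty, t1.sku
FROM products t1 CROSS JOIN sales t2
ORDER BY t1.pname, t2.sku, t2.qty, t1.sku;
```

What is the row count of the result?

9

CROSS JOIN pairs every row of `products` with every row of `sales`: 3 × 3 = 9 rows.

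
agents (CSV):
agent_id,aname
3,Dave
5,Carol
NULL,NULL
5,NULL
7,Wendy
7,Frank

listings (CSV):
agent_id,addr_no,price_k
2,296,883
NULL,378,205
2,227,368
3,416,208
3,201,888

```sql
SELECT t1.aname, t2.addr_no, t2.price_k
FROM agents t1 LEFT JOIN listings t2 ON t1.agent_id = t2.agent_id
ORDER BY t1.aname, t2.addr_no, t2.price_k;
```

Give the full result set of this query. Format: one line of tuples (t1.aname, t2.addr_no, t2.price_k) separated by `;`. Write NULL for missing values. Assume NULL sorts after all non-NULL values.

(Carol, NULL, NULL); (Dave, 201, 888); (Dave, 416, 208); (Frank, NULL, NULL); (Wendy, NULL, NULL); (NULL, NULL, NULL); (NULL, NULL, NULL)

LEFT JOIN keeps every row from `agents`; unmatched rows get NULL for `listings`'s columns.
Matching on t1.agent_id = t2.agent_id. A NULL in a compared column never satisfies the condition.
- t1[0] agent_id=3 → 2 match(es) in t2 → 2 row(s).
- t1[1] agent_id=5 → no match; kept with NULLs on the t2 side.
- t1[2] agent_id=NULL → no match; kept with NULLs on the t2 side.
- t1[3] agent_id=5 → no match; kept with NULLs on the t2 side.
- t1[4] agent_id=7 → no match; kept with NULLs on the t2 side.
- t1[5] agent_id=7 → no match; kept with NULLs on the t2 side.
After projecting and ordering:
t1.aname | t2.addr_no | t2.price_k
Carol | NULL | NULL
Dave | 201 | 888
Dave | 416 | 208
Frank | NULL | NULL
Wendy | NULL | NULL
NULL | NULL | NULL
NULL | NULL | NULL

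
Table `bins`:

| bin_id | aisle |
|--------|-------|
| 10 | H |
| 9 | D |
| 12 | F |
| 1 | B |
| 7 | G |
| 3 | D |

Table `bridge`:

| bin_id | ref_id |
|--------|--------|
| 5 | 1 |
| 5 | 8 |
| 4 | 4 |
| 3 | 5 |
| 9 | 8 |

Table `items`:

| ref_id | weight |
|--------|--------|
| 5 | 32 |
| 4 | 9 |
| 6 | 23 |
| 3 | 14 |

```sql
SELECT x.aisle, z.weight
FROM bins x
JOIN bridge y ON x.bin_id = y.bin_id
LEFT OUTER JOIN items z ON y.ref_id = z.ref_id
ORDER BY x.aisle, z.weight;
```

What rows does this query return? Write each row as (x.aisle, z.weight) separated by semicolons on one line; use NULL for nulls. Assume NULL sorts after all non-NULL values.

Step 1 — x INNER JOIN y on bin_id → 2 row(s).
Then LEFT JOIN `items z` on ref_id: each of those 2 rows is kept; rows whose y.ref_id has no match in z get NULL for z's columns.

(D, 32); (D, NULL)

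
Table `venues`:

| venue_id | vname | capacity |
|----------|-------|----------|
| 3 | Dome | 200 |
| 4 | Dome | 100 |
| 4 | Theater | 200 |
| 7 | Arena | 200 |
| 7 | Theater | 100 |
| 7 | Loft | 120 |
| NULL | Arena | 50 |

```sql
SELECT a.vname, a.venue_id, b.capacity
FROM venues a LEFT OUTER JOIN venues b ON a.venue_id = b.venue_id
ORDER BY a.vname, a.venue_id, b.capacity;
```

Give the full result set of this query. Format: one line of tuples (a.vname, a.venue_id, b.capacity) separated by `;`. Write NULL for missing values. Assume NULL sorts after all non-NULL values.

(Arena, 7, 100); (Arena, 7, 120); (Arena, 7, 200); (Arena, NULL, NULL); (Dome, 3, 200); (Dome, 4, 100); (Dome, 4, 200); (Loft, 7, 100); (Loft, 7, 120); (Loft, 7, 200); (Theater, 4, 100); (Theater, 4, 200); (Theater, 7, 100); (Theater, 7, 120); (Theater, 7, 200)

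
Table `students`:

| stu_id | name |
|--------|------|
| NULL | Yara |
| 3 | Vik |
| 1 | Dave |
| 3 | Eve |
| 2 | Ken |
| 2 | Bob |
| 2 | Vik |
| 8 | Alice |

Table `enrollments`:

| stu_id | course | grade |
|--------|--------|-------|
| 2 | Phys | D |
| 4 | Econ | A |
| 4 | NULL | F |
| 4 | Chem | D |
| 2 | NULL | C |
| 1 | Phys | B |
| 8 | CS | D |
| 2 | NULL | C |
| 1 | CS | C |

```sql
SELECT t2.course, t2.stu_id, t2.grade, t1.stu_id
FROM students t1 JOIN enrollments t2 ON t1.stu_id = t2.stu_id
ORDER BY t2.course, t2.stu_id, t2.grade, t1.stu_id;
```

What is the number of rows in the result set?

12

INNER JOIN keeps only pairs where the ON condition holds.
Matching on t1.stu_id = t2.stu_id. A NULL in a compared column never satisfies the condition.
- t1 (stu_id=NULL) has no partner → excluded.
- t1 (stu_id=3) has no partner → excluded.
- t1 (stu_id=1) pairs with 2 row(s) of t2.
- t1 (stu_id=3) has no partner → excluded.
- t1 (stu_id=2) pairs with 3 row(s) of t2.
- t1 (stu_id=2) pairs with 3 row(s) of t2.
- t1 (stu_id=2) pairs with 3 row(s) of t2.
- t1 (stu_id=8) pairs with 1 row(s) of t2.
Total: 12 rows.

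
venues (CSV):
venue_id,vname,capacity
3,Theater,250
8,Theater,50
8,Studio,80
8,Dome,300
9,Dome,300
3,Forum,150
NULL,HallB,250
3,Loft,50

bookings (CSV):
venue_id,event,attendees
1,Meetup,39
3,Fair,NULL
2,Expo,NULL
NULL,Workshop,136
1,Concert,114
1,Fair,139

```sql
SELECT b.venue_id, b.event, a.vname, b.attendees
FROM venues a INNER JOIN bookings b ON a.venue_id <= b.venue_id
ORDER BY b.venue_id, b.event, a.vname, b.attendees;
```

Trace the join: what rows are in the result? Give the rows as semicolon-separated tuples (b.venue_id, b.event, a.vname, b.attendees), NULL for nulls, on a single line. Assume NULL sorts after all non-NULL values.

INNER JOIN keeps only pairs where the ON condition holds.
Matching on a.venue_id <= b.venue_id. A NULL in a compared column never satisfies the condition.
- a[0] venue_id=3 → 1 match(es) in b → 1 row(s).
- a[1] venue_id=8 → no match; dropped.
- a[2] venue_id=8 → no match; dropped.
- a[3] venue_id=8 → no match; dropped.
- a[4] venue_id=9 → no match; dropped.
- a[5] venue_id=3 → 1 match(es) in b → 1 row(s).
- a[6] venue_id=NULL → no match; dropped.
- a[7] venue_id=3 → 1 match(es) in b → 1 row(s).
After projecting and ordering:
b.venue_id | b.event | a.vname | b.attendees
3 | Fair | Forum | NULL
3 | Fair | Loft | NULL
3 | Fair | Theater | NULL

(3, Fair, Forum, NULL); (3, Fair, Loft, NULL); (3, Fair, Theater, NULL)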